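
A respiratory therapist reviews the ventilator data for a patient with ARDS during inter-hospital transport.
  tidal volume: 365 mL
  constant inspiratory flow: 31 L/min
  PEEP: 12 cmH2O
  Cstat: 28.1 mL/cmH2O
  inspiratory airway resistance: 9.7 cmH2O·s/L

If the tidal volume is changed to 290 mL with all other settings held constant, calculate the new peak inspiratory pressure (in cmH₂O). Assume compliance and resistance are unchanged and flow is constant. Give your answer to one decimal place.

27.3

Flow: 31 L/min ÷ 60 = 0.5167 L/s.
PIP = Vt/C + R·V̇ + PEEP (constant-flow equation of motion).
Only the elastic term changes: ΔPIP = ΔVt / C = (290 − 365) / 28.1 = -2.669 cmH2O.
Original PIP = 365/28.1 + 9.7×0.5167 + 12 = 30.001 cmH2O; new PIP = 30.001 + (-2.669) = 27.332 cmH2O.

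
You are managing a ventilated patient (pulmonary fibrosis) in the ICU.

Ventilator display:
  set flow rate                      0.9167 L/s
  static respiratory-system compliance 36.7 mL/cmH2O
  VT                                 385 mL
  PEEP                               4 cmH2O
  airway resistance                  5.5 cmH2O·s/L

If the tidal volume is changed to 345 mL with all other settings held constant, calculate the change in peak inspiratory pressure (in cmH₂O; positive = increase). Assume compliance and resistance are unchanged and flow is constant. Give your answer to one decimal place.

-1.1

PIP = Vt/C + R·V̇ + PEEP (constant-flow equation of motion).
Only the elastic term changes: ΔPIP = ΔVt / C = (345 − 385) / 36.7 = -1.09 cmH2O.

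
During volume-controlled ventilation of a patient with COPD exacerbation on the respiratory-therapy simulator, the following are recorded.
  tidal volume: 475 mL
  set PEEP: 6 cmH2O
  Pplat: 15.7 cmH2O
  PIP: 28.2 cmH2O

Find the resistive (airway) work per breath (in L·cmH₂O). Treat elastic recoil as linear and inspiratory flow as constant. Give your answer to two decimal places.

5.94

With constant inspiratory flow the resistive pressure is constant at PIP − Pplat = 28.2 − 15.7 = 12.5 cmH2O, so resistive work = 12.5 × 0.475 = 5.938 L·cmH2O.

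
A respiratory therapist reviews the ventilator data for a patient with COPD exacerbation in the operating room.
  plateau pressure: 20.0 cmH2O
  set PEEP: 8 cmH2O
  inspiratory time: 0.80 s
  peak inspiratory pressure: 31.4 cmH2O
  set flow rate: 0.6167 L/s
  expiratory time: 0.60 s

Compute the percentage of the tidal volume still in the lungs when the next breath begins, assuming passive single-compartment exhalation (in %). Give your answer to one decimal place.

Vt = flow × Ti = 0.6167 L/s × 0.80 s × 1000 mL/L = 493.36 mL.
R = (PIP − Pplat)/V̇ = (31.4 − 20.0) / 0.6167 = 11.4/0.6167 = 18.485 cmH2O·s/L.
C = Vt/(Pplat − PEEP) = 493.36 / (20.0 − 8) = 493.36/12.0 = 41.113 mL/cmH2O.
τ = R × C = 18.485 × 0.04111 L/cmH2O = 0.7599 s.
Fraction remaining at end-expiration = e^(−Te/τ) = e^(−0.60/0.7599) = 0.454 → 45.4%.

45.4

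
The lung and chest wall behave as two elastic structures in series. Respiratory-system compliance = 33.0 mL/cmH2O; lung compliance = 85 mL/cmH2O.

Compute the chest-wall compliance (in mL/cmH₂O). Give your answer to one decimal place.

53.9

1/Ccw = 1/Crs − 1/CL.
1/Ccw = 1/33.0 − 1/85 = 0.01854.
Ccw = 53.937 mL/cmH2O.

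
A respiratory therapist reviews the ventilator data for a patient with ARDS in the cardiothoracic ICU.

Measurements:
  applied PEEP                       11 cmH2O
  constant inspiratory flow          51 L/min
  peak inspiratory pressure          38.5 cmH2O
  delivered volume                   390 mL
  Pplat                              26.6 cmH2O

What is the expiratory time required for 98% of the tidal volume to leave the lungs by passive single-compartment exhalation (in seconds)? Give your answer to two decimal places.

Flow: 51 L/min ÷ 60 = 0.85 L/s.
R = (PIP − Pplat)/V̇ = (38.5 − 26.6) / 0.85 = 11.9/0.85 = 14.0 cmH2O·s/L.
C = Vt/(Pplat − PEEP) = 390.0 / (26.6 − 11) = 390.0/15.6 = 25.0 mL/cmH2O.
τ = R × C = 14.0 × 0.025 L/cmH2O = 0.35 s.
t = −τ·ln(1 − 0.98) = −0.35·ln(0.02) = 1.369 s.

1.37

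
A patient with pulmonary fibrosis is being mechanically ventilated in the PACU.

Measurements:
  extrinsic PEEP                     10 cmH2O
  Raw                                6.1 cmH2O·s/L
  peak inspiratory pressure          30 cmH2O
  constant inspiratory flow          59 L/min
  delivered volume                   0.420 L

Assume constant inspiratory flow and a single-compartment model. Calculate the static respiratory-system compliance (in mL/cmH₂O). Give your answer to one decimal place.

30.0

Flow: 59 L/min ÷ 60 = 0.9833 L/s.
Equation of motion (constant flow): PIP = Vt/C + R·V̇ + PEEP.
Vt/C = PIP − R·V̇ − PEEP = 30 − 6.1×0.9833 − 10 = 30 − 5.998 − 10 = 14.002 cmH2O.
C = Vt / 14.002 = 420 / 14.002 = 29.996 mL/cmH2O.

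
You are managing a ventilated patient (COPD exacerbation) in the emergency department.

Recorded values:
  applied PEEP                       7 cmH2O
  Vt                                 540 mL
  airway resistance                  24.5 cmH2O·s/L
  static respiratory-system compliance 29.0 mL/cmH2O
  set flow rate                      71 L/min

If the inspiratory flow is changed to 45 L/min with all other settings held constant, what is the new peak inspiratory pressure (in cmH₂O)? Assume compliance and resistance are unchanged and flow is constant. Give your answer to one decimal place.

44.0

Flow: 71 L/min ÷ 60 = 1.1833 L/s.
New flow: 45 L/min ÷ 60 = 0.75 L/s.
PIP = Vt/C + R·V̇ + PEEP (constant-flow equation of motion).
Only the resistive term changes: ΔPIP = R × ΔV̇ = 24.5 × (0.75 − 1.1833) = 24.5 × -0.4333 = -10.616 cmH2O.
Original PIP = 540/29.0 + 24.5×1.1833 + 7 = 54.612 cmH2O; new PIP = 54.612 + (-10.616) = 43.996 cmH2O.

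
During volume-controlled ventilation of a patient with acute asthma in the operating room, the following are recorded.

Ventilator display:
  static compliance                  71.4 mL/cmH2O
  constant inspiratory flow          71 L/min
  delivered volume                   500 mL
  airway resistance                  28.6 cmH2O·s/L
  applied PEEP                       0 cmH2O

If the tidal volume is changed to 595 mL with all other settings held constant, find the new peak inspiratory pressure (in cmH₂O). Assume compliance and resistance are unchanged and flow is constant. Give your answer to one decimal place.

Flow: 71 L/min ÷ 60 = 1.1833 L/s.
PIP = Vt/C + R·V̇ + PEEP (constant-flow equation of motion).
Only the elastic term changes: ΔPIP = ΔVt / C = (595 − 500) / 71.4 = 1.331 cmH2O.
Original PIP = 500/71.4 + 28.6×1.1833 + 0 = 40.845 cmH2O; new PIP = 40.845 + (1.331) = 42.176 cmH2O.

42.2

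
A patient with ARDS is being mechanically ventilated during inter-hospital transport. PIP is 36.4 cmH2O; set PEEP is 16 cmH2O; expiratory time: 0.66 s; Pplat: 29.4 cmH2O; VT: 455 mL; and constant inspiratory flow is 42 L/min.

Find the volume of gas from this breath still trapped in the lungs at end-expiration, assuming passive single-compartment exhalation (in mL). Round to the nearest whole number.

65

Flow: 42 L/min ÷ 60 = 0.7 L/s.
R = (PIP − Pplat)/V̇ = (36.4 − 29.4) / 0.7 = 7.0/0.7 = 10.0 cmH2O·s/L.
C = Vt/(Pplat − PEEP) = 455.0 / (29.4 − 16) = 455.0/13.4 = 33.955 mL/cmH2O.
τ = R × C = 10.0 × 0.03396 L/cmH2O = 0.3396 s.
Fraction remaining = e^(−Te/τ) = e^(−0.66/0.3396) = 0.1432.
Trapped volume = 455.0 × 0.1432 = 65.156 mL.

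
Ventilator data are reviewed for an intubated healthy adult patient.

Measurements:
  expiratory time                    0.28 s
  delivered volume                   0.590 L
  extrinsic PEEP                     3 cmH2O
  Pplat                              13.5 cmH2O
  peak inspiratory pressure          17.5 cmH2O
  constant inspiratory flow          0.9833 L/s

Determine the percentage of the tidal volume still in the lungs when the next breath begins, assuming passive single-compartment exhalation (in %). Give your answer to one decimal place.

R = (PIP − Pplat)/V̇ = (17.5 − 13.5) / 0.9833 = 4.0/0.9833 = 4.068 cmH2O·s/L.
C = Vt/(Pplat − PEEP) = 590.0 / (13.5 − 3) = 590.0/10.5 = 56.19 mL/cmH2O.
τ = R × C = 4.068 × 0.05619 L/cmH2O = 0.2286 s.
Fraction remaining at end-expiration = e^(−Te/τ) = e^(−0.28/0.2286) = 0.2938 → 29.38%.

29.4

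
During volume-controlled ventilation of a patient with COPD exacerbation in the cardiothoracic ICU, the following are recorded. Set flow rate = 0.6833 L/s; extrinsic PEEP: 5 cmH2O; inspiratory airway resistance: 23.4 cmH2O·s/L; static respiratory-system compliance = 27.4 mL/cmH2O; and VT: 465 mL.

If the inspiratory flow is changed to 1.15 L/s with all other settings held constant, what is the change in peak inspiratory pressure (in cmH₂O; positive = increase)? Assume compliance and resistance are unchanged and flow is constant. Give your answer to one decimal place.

PIP = Vt/C + R·V̇ + PEEP (constant-flow equation of motion).
Only the resistive term changes: ΔPIP = R × ΔV̇ = 23.4 × (1.15 − 0.6833) = 23.4 × 0.4667 = 10.921 cmH2O.

10.9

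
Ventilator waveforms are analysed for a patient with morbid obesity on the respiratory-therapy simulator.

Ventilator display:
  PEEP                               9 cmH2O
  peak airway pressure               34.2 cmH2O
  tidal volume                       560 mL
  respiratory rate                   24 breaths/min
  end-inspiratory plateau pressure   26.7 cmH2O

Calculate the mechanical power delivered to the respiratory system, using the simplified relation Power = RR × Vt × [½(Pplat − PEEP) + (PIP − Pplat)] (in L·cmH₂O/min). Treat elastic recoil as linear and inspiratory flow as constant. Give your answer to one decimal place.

219.7

Per-breath work = Vt × [½(Pplat−PEEP) + (PIP−Pplat)] = 0.560 × [0.5×17.7 + 7.5] = 0.560 × 16.35 = 9.156 L·cmH2O.
Power = 24 × 9.156 = 219.74 L·cmH2O/min.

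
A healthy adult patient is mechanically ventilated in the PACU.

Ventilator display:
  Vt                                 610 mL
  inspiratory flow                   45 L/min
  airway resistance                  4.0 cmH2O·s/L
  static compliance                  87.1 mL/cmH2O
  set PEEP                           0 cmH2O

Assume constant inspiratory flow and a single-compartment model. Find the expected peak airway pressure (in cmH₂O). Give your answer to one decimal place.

Flow: 45 L/min ÷ 60 = 0.75 L/s.
Equation of motion (constant flow): PIP = Vt/C + R·V̇ + PEEP.
PIP = 610/87.1 + 4.0×0.75 + 0 = 7.003 + 3.0 + 0 = 10.003 cmH2O.

10.0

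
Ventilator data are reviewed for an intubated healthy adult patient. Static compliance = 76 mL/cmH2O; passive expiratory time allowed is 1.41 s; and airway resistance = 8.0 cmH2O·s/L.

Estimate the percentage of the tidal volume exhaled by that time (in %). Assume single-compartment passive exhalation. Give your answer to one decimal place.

90.2

τ = R × C = 8.0 × 76 mL/cmH2O = 8.0 × 0.076 L/cmH2O = 0.608 s.
Passive exhalation: V(t)/V₀ = e^(−t/τ) = e^(−1.41/0.608) = 0.09836.
Fraction exhaled = 1 − 0.09836 = 0.9016 → 90.16%.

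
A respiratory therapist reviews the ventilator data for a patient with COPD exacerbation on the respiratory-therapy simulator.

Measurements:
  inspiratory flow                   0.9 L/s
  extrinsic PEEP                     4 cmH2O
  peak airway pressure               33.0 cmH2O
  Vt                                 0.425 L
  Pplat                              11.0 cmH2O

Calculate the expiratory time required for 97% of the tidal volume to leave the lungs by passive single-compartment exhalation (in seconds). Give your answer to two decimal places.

5.20

R = (PIP − Pplat)/V̇ = (33.0 − 11.0) / 0.9 = 22.0/0.9 = 24.444 cmH2O·s/L.
C = Vt/(Pplat − PEEP) = 425.0 / (11.0 − 4) = 425.0/7.0 = 60.714 mL/cmH2O.
τ = R × C = 24.444 × 0.06071 L/cmH2O = 1.484 s.
t = −τ·ln(1 − 0.97) = −1.484·ln(0.03) = 5.204 s.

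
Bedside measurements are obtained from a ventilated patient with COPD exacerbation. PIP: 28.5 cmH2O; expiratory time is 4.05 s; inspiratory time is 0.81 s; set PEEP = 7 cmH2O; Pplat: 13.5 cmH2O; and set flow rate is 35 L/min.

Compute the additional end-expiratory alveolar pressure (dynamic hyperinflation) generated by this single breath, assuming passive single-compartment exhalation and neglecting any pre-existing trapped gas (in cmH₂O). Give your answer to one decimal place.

Flow: 35 L/min ÷ 60 = 0.5833 L/s.
Vt = flow × Ti = 0.5833 L/s × 0.81 s × 1000 mL/L = 472.47 mL.
R = (PIP − Pplat)/V̇ = (28.5 − 13.5) / 0.5833 = 15.0/0.5833 = 25.716 cmH2O·s/L.
C = Vt/(Pplat − PEEP) = 472.47 / (13.5 − 7) = 472.47/6.5 = 72.688 mL/cmH2O.
τ = R × C = 25.716 × 0.07269 L/cmH2O = 1.869 s.
Fraction remaining = e^(−Te/τ) = e^(−4.05/1.869) = 0.1145; trapped volume = 472.47 × 0.1145 = 54.098 mL.
Additional alveolar pressure from trapping ≈ V_trapped / C = 54.098 / 72.688 = 0.7442 cmH2O.

0.7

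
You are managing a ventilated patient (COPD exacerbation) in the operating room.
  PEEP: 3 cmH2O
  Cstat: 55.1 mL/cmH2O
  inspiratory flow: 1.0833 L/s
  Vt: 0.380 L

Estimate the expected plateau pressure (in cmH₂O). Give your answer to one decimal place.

Pplat = PEEP + Vt / Cstat = 3 + 380 / 55.1 = 3 + 6.897 = 9.897 cmH2O.

9.9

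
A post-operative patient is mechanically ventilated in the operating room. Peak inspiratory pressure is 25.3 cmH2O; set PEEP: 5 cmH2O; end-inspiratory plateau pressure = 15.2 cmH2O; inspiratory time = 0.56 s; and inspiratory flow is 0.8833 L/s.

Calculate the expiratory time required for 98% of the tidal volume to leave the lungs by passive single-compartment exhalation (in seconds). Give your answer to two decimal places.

2.17

Vt = flow × Ti = 0.8833 L/s × 0.56 s × 1000 mL/L = 494.65 mL.
R = (PIP − Pplat)/V̇ = (25.3 − 15.2) / 0.8833 = 10.1/0.8833 = 11.434 cmH2O·s/L.
C = Vt/(Pplat − PEEP) = 494.65 / (15.2 − 5) = 494.65/10.2 = 48.495 mL/cmH2O.
τ = R × C = 11.434 × 0.0485 L/cmH2O = 0.5545 s.
t = −τ·ln(1 − 0.98) = −0.5545·ln(0.02) = 2.169 s.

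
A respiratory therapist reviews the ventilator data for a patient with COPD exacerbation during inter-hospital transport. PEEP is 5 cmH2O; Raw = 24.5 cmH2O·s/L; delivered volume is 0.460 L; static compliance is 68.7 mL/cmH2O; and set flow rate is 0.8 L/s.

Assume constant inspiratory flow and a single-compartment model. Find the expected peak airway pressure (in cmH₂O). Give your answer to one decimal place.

Equation of motion (constant flow): PIP = Vt/C + R·V̇ + PEEP.
PIP = 460/68.7 + 24.5×0.8 + 5 = 6.696 + 19.6 + 5 = 31.296 cmH2O.

31.3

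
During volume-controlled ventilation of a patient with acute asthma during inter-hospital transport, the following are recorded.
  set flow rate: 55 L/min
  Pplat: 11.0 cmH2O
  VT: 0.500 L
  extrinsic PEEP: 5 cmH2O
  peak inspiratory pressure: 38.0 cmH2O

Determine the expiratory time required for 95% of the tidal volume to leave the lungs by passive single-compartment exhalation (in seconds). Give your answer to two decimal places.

7.35

Flow: 55 L/min ÷ 60 = 0.9167 L/s.
R = (PIP − Pplat)/V̇ = (38.0 − 11.0) / 0.9167 = 27.0/0.9167 = 29.453 cmH2O·s/L.
C = Vt/(Pplat − PEEP) = 500.0 / (11.0 − 5) = 500.0/6.0 = 83.333 mL/cmH2O.
τ = R × C = 29.453 × 0.08333 L/cmH2O = 2.454 s.
t = −τ·ln(1 − 0.95) = −2.454·ln(0.05) = 7.352 s.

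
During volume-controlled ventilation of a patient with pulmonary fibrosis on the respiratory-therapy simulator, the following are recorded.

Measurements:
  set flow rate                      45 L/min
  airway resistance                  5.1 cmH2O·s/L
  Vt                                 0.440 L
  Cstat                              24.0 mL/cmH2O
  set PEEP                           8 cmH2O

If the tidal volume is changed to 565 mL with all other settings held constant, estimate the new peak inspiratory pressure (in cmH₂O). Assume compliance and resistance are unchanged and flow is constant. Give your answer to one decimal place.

Flow: 45 L/min ÷ 60 = 0.75 L/s.
PIP = Vt/C + R·V̇ + PEEP (constant-flow equation of motion).
Only the elastic term changes: ΔPIP = ΔVt / C = (565 − 440) / 24.0 = 5.208 cmH2O.
Original PIP = 440/24.0 + 5.1×0.75 + 8 = 30.158 cmH2O; new PIP = 30.158 + (5.208) = 35.366 cmH2O.

35.4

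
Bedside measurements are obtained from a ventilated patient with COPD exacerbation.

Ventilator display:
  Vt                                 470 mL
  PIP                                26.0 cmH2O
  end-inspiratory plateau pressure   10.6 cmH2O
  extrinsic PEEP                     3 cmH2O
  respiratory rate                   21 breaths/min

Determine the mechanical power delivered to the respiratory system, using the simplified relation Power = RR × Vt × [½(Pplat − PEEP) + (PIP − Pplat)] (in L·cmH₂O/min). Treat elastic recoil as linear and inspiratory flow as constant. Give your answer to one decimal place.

189.5

Per-breath work = Vt × [½(Pplat−PEEP) + (PIP−Pplat)] = 0.470 × [0.5×7.6 + 15.4] = 0.470 × 19.2 = 9.024 L·cmH2O.
Power = 21 × 9.024 = 189.5 L·cmH2O/min.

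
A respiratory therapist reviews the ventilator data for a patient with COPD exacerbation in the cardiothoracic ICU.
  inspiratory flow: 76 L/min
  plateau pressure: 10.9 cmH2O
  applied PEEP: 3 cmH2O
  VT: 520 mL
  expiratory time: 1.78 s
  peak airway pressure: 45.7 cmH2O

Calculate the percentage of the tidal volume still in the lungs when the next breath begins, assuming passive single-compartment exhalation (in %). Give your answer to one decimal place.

37.4

Flow: 76 L/min ÷ 60 = 1.2667 L/s.
R = (PIP − Pplat)/V̇ = (45.7 − 10.9) / 1.2667 = 34.8/1.2667 = 27.473 cmH2O·s/L.
C = Vt/(Pplat − PEEP) = 520.0 / (10.9 − 3) = 520.0/7.9 = 65.823 mL/cmH2O.
τ = R × C = 27.473 × 0.06582 L/cmH2O = 1.808 s.
Fraction remaining at end-expiration = e^(−Te/τ) = e^(−1.78/1.808) = 0.3736 → 37.36%.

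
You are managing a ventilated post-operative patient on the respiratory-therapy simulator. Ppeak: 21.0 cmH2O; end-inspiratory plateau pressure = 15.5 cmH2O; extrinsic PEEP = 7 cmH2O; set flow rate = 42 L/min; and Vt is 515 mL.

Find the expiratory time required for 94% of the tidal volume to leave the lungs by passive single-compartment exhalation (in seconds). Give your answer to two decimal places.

Flow: 42 L/min ÷ 60 = 0.7 L/s.
R = (PIP − Pplat)/V̇ = (21.0 − 15.5) / 0.7 = 5.5/0.7 = 7.857 cmH2O·s/L.
C = Vt/(Pplat − PEEP) = 515.0 / (15.5 − 7) = 515.0/8.5 = 60.588 mL/cmH2O.
τ = R × C = 7.857 × 0.06059 L/cmH2O = 0.4761 s.
t = −τ·ln(1 − 0.94) = −0.4761·ln(0.06) = 1.339 s.

1.34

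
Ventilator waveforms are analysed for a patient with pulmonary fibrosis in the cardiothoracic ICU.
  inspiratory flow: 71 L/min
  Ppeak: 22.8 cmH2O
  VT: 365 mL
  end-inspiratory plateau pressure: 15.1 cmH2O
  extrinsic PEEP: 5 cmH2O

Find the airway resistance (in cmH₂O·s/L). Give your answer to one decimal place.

6.5

Flow: 71 L/min ÷ 60 = 1.1833 L/s.
Raw = (PIP − Pplat) / flow = (22.8 − 15.1) / 1.1833 = 7.7 / 1.1833 = 6.507 cmH2O·s/L.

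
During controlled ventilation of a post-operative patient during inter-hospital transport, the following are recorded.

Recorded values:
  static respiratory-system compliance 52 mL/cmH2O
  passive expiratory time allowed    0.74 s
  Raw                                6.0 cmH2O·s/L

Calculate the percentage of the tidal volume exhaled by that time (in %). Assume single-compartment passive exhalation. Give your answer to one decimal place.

90.7

τ = R × C = 6.0 × 52 mL/cmH2O = 6.0 × 0.052 L/cmH2O = 0.312 s.
Passive exhalation: V(t)/V₀ = e^(−t/τ) = e^(−0.74/0.312) = 0.09331.
Fraction exhaled = 1 − 0.09331 = 0.9067 → 90.67%.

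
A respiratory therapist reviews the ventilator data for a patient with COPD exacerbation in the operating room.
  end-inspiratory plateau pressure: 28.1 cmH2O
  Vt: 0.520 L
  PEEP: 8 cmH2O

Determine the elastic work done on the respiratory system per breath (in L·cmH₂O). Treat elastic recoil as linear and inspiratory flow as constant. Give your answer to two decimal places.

5.23

Elastic work ≈ ½ × (Pplat − PEEP) × Vt = 0.5 × (28.1 − 8) × 0.520 L = 0.5 × 20.1 × 0.520 = 5.226 L·cmH2O.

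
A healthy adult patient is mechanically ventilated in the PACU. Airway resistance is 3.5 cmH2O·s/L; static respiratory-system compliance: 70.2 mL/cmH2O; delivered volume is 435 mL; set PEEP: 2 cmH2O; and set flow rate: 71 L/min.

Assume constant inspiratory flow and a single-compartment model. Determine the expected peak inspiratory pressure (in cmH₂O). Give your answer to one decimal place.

Flow: 71 L/min ÷ 60 = 1.1833 L/s.
Equation of motion (constant flow): PIP = Vt/C + R·V̇ + PEEP.
PIP = 435/70.2 + 3.5×1.1833 + 2 = 6.197 + 4.142 + 2 = 12.339 cmH2O.

12.3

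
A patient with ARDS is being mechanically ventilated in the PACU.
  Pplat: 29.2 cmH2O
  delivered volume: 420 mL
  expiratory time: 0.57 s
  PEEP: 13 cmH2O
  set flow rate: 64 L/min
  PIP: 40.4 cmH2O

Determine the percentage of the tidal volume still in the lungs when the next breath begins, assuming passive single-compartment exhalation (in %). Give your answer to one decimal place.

Flow: 64 L/min ÷ 60 = 1.0667 L/s.
R = (PIP − Pplat)/V̇ = (40.4 − 29.2) / 1.0667 = 11.2/1.0667 = 10.5 cmH2O·s/L.
C = Vt/(Pplat − PEEP) = 420.0 / (29.2 − 13) = 420.0/16.2 = 25.926 mL/cmH2O.
τ = R × C = 10.5 × 0.02593 L/cmH2O = 0.2723 s.
Fraction remaining at end-expiration = e^(−Te/τ) = e^(−0.57/0.2723) = 0.1233 → 12.33%.

12.3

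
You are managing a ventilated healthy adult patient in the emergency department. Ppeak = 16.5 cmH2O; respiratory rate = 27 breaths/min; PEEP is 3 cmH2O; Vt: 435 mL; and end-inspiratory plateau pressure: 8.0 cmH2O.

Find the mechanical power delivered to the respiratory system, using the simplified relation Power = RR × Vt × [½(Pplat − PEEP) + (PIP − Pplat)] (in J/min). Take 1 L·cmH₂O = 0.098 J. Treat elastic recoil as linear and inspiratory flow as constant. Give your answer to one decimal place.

Per-breath work = Vt × [½(Pplat−PEEP) + (PIP−Pplat)] = 0.435 × [0.5×5.0 + 8.5] = 0.435 × 11.0 = 4.785 L·cmH2O.
Power = 27 × 4.785 = 129.2 L·cmH2O/min.
× 0.098 J/(L·cmH2O) → 12.662 J/min.

12.7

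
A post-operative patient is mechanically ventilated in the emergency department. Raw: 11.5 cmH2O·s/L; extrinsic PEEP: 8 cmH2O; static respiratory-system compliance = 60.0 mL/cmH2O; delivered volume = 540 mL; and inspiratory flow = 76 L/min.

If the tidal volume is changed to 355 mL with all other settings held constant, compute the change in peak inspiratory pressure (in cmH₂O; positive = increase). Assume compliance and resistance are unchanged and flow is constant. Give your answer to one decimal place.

-3.1

PIP = Vt/C + R·V̇ + PEEP (constant-flow equation of motion).
Only the elastic term changes: ΔPIP = ΔVt / C = (355 − 540) / 60.0 = -3.083 cmH2O.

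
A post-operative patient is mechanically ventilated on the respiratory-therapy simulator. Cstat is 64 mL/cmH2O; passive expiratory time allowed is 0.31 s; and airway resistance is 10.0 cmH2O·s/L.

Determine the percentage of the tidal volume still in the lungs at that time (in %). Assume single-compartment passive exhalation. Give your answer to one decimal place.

61.6

τ = R × C = 10.0 × 64 mL/cmH2O = 10.0 × 0.064 L/cmH2O = 0.64 s.
Passive exhalation: V(t)/V₀ = e^(−t/τ) = e^(−0.31/0.64) = 0.6161.
Fraction remaining = 0.6161 → 61.61%.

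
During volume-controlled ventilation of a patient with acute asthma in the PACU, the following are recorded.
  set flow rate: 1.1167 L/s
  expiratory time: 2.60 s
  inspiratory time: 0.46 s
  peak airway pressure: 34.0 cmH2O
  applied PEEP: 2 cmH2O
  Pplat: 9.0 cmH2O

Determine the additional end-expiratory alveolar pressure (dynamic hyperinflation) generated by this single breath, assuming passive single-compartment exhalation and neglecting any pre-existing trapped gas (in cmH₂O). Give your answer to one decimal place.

Vt = flow × Ti = 1.1167 L/s × 0.46 s × 1000 mL/L = 513.68 mL.
R = (PIP − Pplat)/V̇ = (34.0 − 9.0) / 1.1167 = 25.0/1.1167 = 22.387 cmH2O·s/L.
C = Vt/(Pplat − PEEP) = 513.68 / (9.0 − 2) = 513.68/7.0 = 73.383 mL/cmH2O.
τ = R × C = 22.387 × 0.07338 L/cmH2O = 1.643 s.
Fraction remaining = e^(−Te/τ) = e^(−2.60/1.643) = 0.2055; trapped volume = 513.68 × 0.2055 = 105.56 mL.
Additional alveolar pressure from trapping ≈ V_trapped / C = 105.56 / 73.383 = 1.438 cmH2O.

1.4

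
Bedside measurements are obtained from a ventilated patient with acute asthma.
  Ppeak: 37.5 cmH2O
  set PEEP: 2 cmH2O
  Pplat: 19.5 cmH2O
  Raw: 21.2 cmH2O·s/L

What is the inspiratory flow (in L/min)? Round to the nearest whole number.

51

flow = (PIP − Pplat) / Raw = (37.5 − 19.5) / 21.2 = 0.8491 L/s × 60 = 50.946 L/min.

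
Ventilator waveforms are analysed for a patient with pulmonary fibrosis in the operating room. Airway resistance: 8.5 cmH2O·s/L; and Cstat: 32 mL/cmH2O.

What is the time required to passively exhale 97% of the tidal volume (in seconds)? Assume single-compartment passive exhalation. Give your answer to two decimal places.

0.95

τ = R × C = 8.5 × 32 mL/cmH2O = 8.5 × 0.032 L/cmH2O = 0.272 s.
Exhaled fraction f = 1 − e^(−t/τ) → t = −τ·ln(1 − f) = −0.272·ln(0.03) = 0.9538 s.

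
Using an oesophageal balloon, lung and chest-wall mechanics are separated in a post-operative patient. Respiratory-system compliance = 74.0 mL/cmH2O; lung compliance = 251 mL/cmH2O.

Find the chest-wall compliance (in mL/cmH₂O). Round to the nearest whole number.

105

1/Ccw = 1/Crs − 1/CL.
1/Ccw = 1/74.0 − 1/251 = 0.009529.
Ccw = 104.94 mL/cmH2O.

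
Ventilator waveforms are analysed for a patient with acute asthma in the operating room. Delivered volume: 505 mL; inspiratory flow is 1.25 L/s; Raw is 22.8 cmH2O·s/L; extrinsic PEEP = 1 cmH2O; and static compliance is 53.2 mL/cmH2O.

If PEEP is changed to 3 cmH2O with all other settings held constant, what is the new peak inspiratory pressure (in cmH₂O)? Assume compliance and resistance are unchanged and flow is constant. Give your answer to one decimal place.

PIP = Vt/C + R·V̇ + PEEP (constant-flow equation of motion).
Only the baseline term changes: ΔPIP = ΔPEEP = 3 − 1 = 2.0 cmH2O.
Original PIP = 505/53.2 + 22.8×1.25 + 1 = 38.992 cmH2O; new PIP = 38.992 + (2.0) = 40.992 cmH2O.

41.0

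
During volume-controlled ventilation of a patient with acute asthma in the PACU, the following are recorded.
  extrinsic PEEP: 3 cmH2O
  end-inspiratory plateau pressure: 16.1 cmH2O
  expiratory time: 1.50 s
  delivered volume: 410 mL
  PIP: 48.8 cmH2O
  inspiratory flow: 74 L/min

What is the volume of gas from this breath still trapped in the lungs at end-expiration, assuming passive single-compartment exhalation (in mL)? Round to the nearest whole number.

67

Flow: 74 L/min ÷ 60 = 1.2333 L/s.
R = (PIP − Pplat)/V̇ = (48.8 − 16.1) / 1.2333 = 32.7/1.2333 = 26.514 cmH2O·s/L.
C = Vt/(Pplat − PEEP) = 410.0 / (16.1 − 3) = 410.0/13.1 = 31.298 mL/cmH2O.
τ = R × C = 26.514 × 0.0313 L/cmH2O = 0.8299 s.
Fraction remaining = e^(−Te/τ) = e^(−1.50/0.8299) = 0.1641.
Trapped volume = 410.0 × 0.1641 = 67.281 mL.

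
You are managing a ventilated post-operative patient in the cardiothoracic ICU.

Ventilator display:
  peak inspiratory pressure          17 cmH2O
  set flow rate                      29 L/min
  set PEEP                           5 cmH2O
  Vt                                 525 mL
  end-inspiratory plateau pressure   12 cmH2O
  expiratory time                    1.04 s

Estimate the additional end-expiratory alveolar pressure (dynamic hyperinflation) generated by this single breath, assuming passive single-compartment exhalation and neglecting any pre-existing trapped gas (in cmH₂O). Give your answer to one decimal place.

1.8

Flow: 29 L/min ÷ 60 = 0.4833 L/s.
R = (PIP − Pplat)/V̇ = (17 − 12) / 0.4833 = 5.0/0.4833 = 10.346 cmH2O·s/L.
C = Vt/(Pplat − PEEP) = 525.0 / (12 − 5) = 525.0/7.0 = 75.0 mL/cmH2O.
τ = R × C = 10.346 × 0.075 L/cmH2O = 0.776 s.
Fraction remaining = e^(−Te/τ) = e^(−1.04/0.776) = 0.2618; trapped volume = 525.0 × 0.2618 = 137.45 mL.
Additional alveolar pressure from trapping ≈ V_trapped / C = 137.45 / 75.0 = 1.833 cmH2O.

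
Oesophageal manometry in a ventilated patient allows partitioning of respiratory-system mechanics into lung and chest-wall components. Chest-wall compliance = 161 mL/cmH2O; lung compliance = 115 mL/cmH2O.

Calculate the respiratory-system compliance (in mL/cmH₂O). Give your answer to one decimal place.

67.1

Lung and chest wall are elastances in series: 1/Crs = 1/CL + 1/Ccw.
1/Crs = 1/115 + 1/161 = 0.01491.
Crs = 67.069 mL/cmH2O.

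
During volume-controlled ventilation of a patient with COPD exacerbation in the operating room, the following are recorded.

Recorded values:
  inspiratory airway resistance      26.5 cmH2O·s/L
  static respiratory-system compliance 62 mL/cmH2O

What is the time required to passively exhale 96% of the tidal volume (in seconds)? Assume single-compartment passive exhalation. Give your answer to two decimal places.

τ = R × C = 26.5 × 62 mL/cmH2O = 26.5 × 0.062 L/cmH2O = 1.643 s.
Exhaled fraction f = 1 − e^(−t/τ) → t = −τ·ln(1 − f) = −1.643·ln(0.04) = 5.289 s.

5.29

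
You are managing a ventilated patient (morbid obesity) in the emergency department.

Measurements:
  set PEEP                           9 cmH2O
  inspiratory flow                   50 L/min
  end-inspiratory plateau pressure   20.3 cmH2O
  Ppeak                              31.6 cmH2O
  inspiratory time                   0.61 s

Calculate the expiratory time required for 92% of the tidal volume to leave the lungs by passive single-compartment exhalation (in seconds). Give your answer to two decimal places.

Flow: 50 L/min ÷ 60 = 0.8333 L/s.
Vt = flow × Ti = 0.8333 L/s × 0.61 s × 1000 mL/L = 508.31 mL.
R = (PIP − Pplat)/V̇ = (31.6 − 20.3) / 0.8333 = 11.3/0.8333 = 13.561 cmH2O·s/L.
C = Vt/(Pplat − PEEP) = 508.31 / (20.3 − 9) = 508.31/11.3 = 44.983 mL/cmH2O.
τ = R × C = 13.561 × 0.04498 L/cmH2O = 0.61 s.
t = −τ·ln(1 − 0.92) = −0.61·ln(0.08) = 1.541 s.

1.54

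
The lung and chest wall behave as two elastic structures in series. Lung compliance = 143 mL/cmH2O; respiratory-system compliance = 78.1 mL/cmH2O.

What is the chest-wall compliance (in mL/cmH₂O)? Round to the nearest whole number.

172

1/Ccw = 1/Crs − 1/CL.
1/Ccw = 1/78.1 − 1/143 = 0.005811.
Ccw = 172.09 mL/cmH2O.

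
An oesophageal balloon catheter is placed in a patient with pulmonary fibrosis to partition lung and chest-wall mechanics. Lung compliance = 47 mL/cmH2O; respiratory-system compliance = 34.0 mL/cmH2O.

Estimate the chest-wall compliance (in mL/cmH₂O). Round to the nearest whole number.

123

1/Ccw = 1/Crs − 1/CL.
1/Ccw = 1/34.0 − 1/47 = 0.008135.
Ccw = 122.93 mL/cmH2O.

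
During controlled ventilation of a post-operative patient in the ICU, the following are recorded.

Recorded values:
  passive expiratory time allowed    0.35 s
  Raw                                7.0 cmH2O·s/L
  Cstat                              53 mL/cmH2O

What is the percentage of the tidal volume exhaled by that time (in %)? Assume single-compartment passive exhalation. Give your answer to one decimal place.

61.1

τ = R × C = 7.0 × 53 mL/cmH2O = 7.0 × 0.053 L/cmH2O = 0.371 s.
Passive exhalation: V(t)/V₀ = e^(−t/τ) = e^(−0.35/0.371) = 0.3893.
Fraction exhaled = 1 − 0.3893 = 0.6107 → 61.07%.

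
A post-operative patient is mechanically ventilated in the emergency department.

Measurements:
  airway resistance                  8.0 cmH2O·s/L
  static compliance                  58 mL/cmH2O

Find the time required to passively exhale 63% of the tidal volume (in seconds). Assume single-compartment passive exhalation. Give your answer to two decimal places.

0.46

τ = R × C = 8.0 × 58 mL/cmH2O = 8.0 × 0.058 L/cmH2O = 0.464 s.
Exhaled fraction f = 1 − e^(−t/τ) → t = −τ·ln(1 − f) = −0.464·ln(0.37) = 0.4613 s.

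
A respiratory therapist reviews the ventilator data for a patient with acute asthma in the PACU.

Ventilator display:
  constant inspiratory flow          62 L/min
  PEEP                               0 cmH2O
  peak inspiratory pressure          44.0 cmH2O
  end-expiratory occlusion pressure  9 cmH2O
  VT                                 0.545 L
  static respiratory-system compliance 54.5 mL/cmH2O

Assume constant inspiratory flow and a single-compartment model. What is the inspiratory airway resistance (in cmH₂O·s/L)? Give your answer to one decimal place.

24.2

Flow: 62 L/min ÷ 60 = 1.0333 L/s.
Total PEEP = 9 cmH2O (set 0 + intrinsic 9); this is the baseline alveolar pressure.
Equation of motion (constant flow): PIP = Vt/C + R·V̇ + PEEP.
R·V̇ = PIP − Vt/C − PEEP = 44.0 − 545/54.5 − 9 = 44.0 − 10.0 − 9 = 25.0 cmH2O.
R = 25.0 / 1.0333 = 24.194 cmH2O·s/L.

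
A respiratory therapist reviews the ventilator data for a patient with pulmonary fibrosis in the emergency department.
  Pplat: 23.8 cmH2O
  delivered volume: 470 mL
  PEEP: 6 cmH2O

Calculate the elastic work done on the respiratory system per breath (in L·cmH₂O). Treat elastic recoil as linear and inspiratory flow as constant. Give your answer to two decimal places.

Elastic work ≈ ½ × (Pplat − PEEP) × Vt = 0.5 × (23.8 − 6) × 0.470 L = 0.5 × 17.8 × 0.470 = 4.183 L·cmH2O.

4.18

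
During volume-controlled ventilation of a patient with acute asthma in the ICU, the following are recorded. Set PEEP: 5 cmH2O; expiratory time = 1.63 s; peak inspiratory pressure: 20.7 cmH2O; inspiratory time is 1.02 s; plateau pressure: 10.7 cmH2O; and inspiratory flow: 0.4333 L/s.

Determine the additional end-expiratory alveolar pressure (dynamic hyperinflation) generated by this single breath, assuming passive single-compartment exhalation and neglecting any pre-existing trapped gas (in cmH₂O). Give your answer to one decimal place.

Vt = flow × Ti = 0.4333 L/s × 1.02 s × 1000 mL/L = 441.97 mL.
R = (PIP − Pplat)/V̇ = (20.7 − 10.7) / 0.4333 = 10.0/0.4333 = 23.079 cmH2O·s/L.
C = Vt/(Pplat − PEEP) = 441.97 / (10.7 − 5) = 441.97/5.7 = 77.539 mL/cmH2O.
τ = R × C = 23.079 × 0.07754 L/cmH2O = 1.79 s.
Fraction remaining = e^(−Te/τ) = e^(−1.63/1.79) = 0.4023; trapped volume = 441.97 × 0.4023 = 177.8 mL.
Additional alveolar pressure from trapping ≈ V_trapped / C = 177.8 / 77.539 = 2.293 cmH2O.

2.3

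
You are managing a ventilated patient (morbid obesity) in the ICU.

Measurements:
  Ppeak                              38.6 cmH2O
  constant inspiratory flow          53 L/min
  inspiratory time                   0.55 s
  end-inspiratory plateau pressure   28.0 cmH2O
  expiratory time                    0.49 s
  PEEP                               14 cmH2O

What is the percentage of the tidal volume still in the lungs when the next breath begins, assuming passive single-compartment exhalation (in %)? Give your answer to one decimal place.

30.8

Flow: 53 L/min ÷ 60 = 0.8833 L/s.
Vt = flow × Ti = 0.8833 L/s × 0.55 s × 1000 mL/L = 485.82 mL.
R = (PIP − Pplat)/V̇ = (38.6 − 28.0) / 0.8833 = 10.6/0.8833 = 12.0 cmH2O·s/L.
C = Vt/(Pplat − PEEP) = 485.82 / (28.0 − 14) = 485.82/14.0 = 34.701 mL/cmH2O.
τ = R × C = 12.0 × 0.0347 L/cmH2O = 0.4164 s.
Fraction remaining at end-expiration = e^(−Te/τ) = e^(−0.49/0.4164) = 0.3083 → 30.83%.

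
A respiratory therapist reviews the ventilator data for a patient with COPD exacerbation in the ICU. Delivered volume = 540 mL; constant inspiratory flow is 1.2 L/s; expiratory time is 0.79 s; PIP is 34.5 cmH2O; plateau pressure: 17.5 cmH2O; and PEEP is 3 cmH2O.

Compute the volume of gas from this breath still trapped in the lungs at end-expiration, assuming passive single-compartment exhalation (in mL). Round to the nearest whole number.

R = (PIP − Pplat)/V̇ = (34.5 − 17.5) / 1.2 = 17.0/1.2 = 14.167 cmH2O·s/L.
C = Vt/(Pplat − PEEP) = 540.0 / (17.5 − 3) = 540.0/14.5 = 37.241 mL/cmH2O.
τ = R × C = 14.167 × 0.03724 L/cmH2O = 0.5276 s.
Fraction remaining = e^(−Te/τ) = e^(−0.79/0.5276) = 0.2237.
Trapped volume = 540.0 × 0.2237 = 120.8 mL.

121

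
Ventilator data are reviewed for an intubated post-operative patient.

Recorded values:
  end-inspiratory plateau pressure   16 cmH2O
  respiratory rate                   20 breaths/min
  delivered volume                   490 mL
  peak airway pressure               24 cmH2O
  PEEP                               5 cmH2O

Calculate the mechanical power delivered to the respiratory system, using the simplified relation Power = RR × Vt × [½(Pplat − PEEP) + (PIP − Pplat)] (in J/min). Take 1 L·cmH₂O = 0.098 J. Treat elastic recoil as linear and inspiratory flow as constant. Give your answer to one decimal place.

13.0

Per-breath work = Vt × [½(Pplat−PEEP) + (PIP−Pplat)] = 0.490 × [0.5×11.0 + 8.0] = 0.490 × 13.5 = 6.615 L·cmH2O.
Power = 20 × 6.615 = 132.3 L·cmH2O/min.
× 0.098 J/(L·cmH2O) → 12.965 J/min.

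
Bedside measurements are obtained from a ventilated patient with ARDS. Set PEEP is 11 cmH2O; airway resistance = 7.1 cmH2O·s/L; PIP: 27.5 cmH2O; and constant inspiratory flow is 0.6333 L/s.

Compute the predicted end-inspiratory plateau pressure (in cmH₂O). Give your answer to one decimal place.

23.0

Pplat = PIP − Raw × flow = 27.5 − 7.1 × 0.6333 = 27.5 − 4.496 = 23.004 cmH2O.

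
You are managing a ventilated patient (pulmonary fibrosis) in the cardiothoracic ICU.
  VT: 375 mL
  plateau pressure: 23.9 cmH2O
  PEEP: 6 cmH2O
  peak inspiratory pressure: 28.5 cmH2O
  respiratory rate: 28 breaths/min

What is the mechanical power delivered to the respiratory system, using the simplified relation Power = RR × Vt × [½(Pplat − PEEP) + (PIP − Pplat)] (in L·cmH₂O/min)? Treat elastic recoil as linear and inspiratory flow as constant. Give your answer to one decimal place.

Per-breath work = Vt × [½(Pplat−PEEP) + (PIP−Pplat)] = 0.375 × [0.5×17.9 + 4.6] = 0.375 × 13.55 = 5.081 L·cmH2O.
Power = 28 × 5.081 = 142.27 L·cmH2O/min.

142.3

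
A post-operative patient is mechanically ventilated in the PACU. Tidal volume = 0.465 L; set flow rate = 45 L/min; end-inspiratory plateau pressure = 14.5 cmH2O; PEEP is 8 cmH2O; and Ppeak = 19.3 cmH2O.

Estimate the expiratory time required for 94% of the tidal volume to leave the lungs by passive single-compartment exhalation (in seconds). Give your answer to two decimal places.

1.29

Flow: 45 L/min ÷ 60 = 0.75 L/s.
R = (PIP − Pplat)/V̇ = (19.3 − 14.5) / 0.75 = 4.8/0.75 = 6.4 cmH2O·s/L.
C = Vt/(Pplat − PEEP) = 465.0 / (14.5 − 8) = 465.0/6.5 = 71.538 mL/cmH2O.
τ = R × C = 6.4 × 0.07154 L/cmH2O = 0.4579 s.
t = −τ·ln(1 − 0.94) = −0.4579·ln(0.06) = 1.288 s.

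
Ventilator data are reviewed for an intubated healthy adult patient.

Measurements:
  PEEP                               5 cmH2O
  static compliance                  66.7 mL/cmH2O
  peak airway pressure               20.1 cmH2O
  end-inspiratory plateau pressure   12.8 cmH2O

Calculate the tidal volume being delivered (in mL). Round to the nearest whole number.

520

Vt = Cstat × (Pplat − PEEP) = 66.7 × (12.8 − 5) = 66.7 × 7.8 = 520.26 mL.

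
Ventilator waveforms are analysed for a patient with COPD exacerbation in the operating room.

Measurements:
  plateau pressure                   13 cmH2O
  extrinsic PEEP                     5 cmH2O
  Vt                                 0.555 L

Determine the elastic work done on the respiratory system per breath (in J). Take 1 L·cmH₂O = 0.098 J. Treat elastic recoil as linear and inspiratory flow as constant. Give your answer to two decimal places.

0.22

Elastic work ≈ ½ × (Pplat − PEEP) × Vt = 0.5 × (13 − 5) × 0.555 L = 0.5 × 8.0 × 0.555 = 2.22 L·cmH2O.
× 0.098 J/(L·cmH2O) → 0.2176 J.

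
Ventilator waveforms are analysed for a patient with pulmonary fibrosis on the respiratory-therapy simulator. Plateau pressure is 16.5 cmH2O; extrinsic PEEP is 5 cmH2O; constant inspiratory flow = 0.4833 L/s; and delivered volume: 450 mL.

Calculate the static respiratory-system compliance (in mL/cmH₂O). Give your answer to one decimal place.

Cstat = Vt / (Pplat − PEEP) = 450 / (16.5 − 5) = 450 / 11.5 = 39.13 mL/cmH2O.

39.1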